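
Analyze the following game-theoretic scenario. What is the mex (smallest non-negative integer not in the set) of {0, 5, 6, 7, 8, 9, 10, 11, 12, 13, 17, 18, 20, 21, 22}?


Set = {0, 5, 6, 7, 8, 9, 10, 11, 12, 13, 17, 18, 20, 21, 22}
0 is in the set.
1 is NOT in the set. This is the mex.
mex = 1

1


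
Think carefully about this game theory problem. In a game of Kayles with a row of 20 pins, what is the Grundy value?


Kayles: a move removes 1 or 2 adjacent pins from a contiguous row.
Removing pins from a row of k leaves two independent rows (a, b) with a + b = k - 1 (one pin) or a + b = k - 2 (two pins); an end removal gives a = 0.
By Sprague-Grundy, G(k) = mex{ G(a) XOR G(b) } over all these splits. G(0) = 0.
G(1): splits (0,0):0^0=0 -> mex({0}) = 1
G(2): splits (0,1):0^1=1 (0,0):0^0=0 -> mex({0, 1}) = 2
G(3): splits (0,2):0^2=2 (1,1):1^1=0 (0,1):0^1=1 -> mex({0, 1, 2}) = 3
G(4): splits (0,3):0^3=3 (1,2):1^2=3 (0,2):0^2=2 (1,1):1^1=0 -> mex({0, 2, 3}) = 1
G(5): splits (0,4):0^1=1 (1,3):1^3=2 (2,2):2^2=0 (0,3):0^3=3 (1,2):1^2=3 -> mex({0, 1, 2, 3}) = 4
G(6) = mex({0, 1, 2, 4}) = 3
G(7) = mex({0, 1, 3, 4, 5}) = 2
G(8) = mex({0, 2, 3, 5, 6}) = 1
G(9) = mex({0, 1, 2, 3, 6, 7}) = 4
G(10) = mex({0, 1, 3, 4, 5, 7}) = 2
G(11) = mex({0, 1, 2, 3, 4, 5}) = 6
G(12) = mex({0, 1, 2, 3, 5, 6, 7}) = 4
G(13) = mex({0, 2, 3, 4, 6, 7}) = 1
G(14) = mex({0, 1, 4, 5, 6, 7}) = 2
G(15) = mex({0, 1, 2, 3, 4, 5, 6}) = 7
G(16) = mex({0, 2, 3, 5, 6, 7}) = 1
G(17) = mex({0, 1, 2, 3, 5, 6, 7}) = 4
G(18) = mex({0, 1, 2, 4, 5, 6}) = 3
G(19) = mex({0, 1, 3, 4, 5, 7}) = 2
G(20) = mex({0, 2, 3, 4, 5, 6, 7}) = 1
Therefore G(20) = 1.

1


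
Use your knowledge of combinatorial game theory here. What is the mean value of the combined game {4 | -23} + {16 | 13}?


G1 = {4 | -23}, G2 = {16 | 13}
Each is a switch {a | b} with numbers a > b; its mean value is (a + b)/2, and mean value is additive over game sums: m(G1 + G2) = m(G1) + m(G2).
Mean of G1 = (4 + (-23))/2 = -19/2 = -19/2
Mean of G2 = (16 + (13))/2 = 29/2 = 29/2
Mean of G1 + G2 = -19/2 + 29/2 = 5

5


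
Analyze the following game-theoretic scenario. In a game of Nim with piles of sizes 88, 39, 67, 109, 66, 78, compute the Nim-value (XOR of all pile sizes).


We need the XOR (exclusive or) of all pile sizes.
After XOR-ing pile 1 (size 88): 0 XOR 88 = 88
After XOR-ing pile 2 (size 39): 88 XOR 39 = 127
After XOR-ing pile 3 (size 67): 127 XOR 67 = 60
After XOR-ing pile 4 (size 109): 60 XOR 109 = 81
After XOR-ing pile 5 (size 66): 81 XOR 66 = 19
After XOR-ing pile 6 (size 78): 19 XOR 78 = 93
The Nim-value of this position is 93.

93


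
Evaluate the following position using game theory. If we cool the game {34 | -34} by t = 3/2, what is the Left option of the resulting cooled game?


Original game: {34 | -34} (a switch {a | b} with a > b).
Cooling by t (for t below the temperature (a - b)/2 = 34) taxes each move by t: {a | b} cooled by t is {a - t | b + t}.
Cooling amount: t = 3/2
Cooled Left option: 34 - 3/2 = 65/2
Cooled Right option: -34 + 3/2 = -65/2
Cooled game: {65/2 | -65/2}
Left option = 65/2

65/2


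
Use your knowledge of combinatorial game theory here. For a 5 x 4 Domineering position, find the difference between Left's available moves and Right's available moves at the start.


Board is 5 x 4 (rows x cols).
Left (vertical) placements: (rows-1) * cols = 4 * 4 = 16
Right (horizontal) placements: rows * (cols-1) = 5 * 3 = 15
Advantage = Left - Right = 16 - 15 = 1

1


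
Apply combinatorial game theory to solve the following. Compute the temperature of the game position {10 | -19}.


The game is {10 | -19}, a switch {a | b} with numbers a > b.
Cooling {a | b} by t gives {a - t | b + t}, which stops being hot when a - t = b + t, i.e. at t = (a - b)/2. So the temperature of a switch is (a - b)/2.
Temperature = (Left option - Right option) / 2
= (10 - (-19)) / 2
= 29 / 2
= 29/2

29/2


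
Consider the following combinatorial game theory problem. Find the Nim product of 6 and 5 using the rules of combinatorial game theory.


Nim multiplication is bilinear over XOR: (u XOR v) * w = (u*w) XOR (v*w).
So we split each operand into its bit components and XOR the pairwise Nim products.
6 = 2 + 4 (as XOR of powers of 2).
5 = 1 + 4 (as XOR of powers of 2).
Using the standard Nim-product table on single bits:
  2*2 = 3,   2*4 = 8,   2*8 = 12,
  4*4 = 6,   4*8 = 11,  8*8 = 13,
and  1*x = x (identity), k*l = l*k (commutative).
Pairwise Nim products:
  2 * 1 = 2
  2 * 4 = 8
  4 * 1 = 4
  4 * 4 = 6
XOR them: 2 XOR 8 XOR 4 XOR 6 = 8.
Result: 6 * 5 = 8 (in Nim).

8


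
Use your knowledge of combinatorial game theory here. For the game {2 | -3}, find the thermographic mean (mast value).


Game = {2 | -3}, a switch {a | b} with numbers a > b.
Its thermograph has left wall a - t and right wall b + t, which meet at t = (a - b)/2, where both equal (a + b)/2. So the mast (mean value) is at (a + b)/2.
Mean = (2 + (-3))/2 = -1/2 = -1/2

-1/2


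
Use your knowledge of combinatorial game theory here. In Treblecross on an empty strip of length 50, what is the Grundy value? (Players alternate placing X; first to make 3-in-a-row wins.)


Treblecross: place X on empty cells; 3-in-a-row wins.
Playing within two cells of an existing X lets the opponent win at once, so sensible play treats the cells i-2..i+2 around each X as dead. The player left with no safe cell loses, so this is a normal-play take-away game on strips of safe cells.
Placing X at cell i (0-indexed) of a strip of k safe cells leaves independent strips of sizes max(0, i-2) and max(0, k-i-3). Hence G(k) = mex{ G(max(0,i-2)) XOR G(max(0,k-i-3)) : 0 <= i < k }, with G(0) = 0.
G(1): splits (0,0):0^0=0 -> mex({0}) = 1
G(2): splits (0,0):0^0=0 -> mex({0}) = 1
G(3): splits (0,0):0^0=0 -> mex({0}) = 1
G(4): splits (0,1):0^1=1 (0,0):0^0=0 -> mex({0, 1}) = 2
G(5): splits (0,2):0^1=1 (0,1):0^1=1 (0,0):0^0=0 -> mex({0, 1}) = 2
G(6) = mex({1}) = 0
G(7) = mex({0, 1, 2}) = 3
G(8) = mex({0, 1, 2}) = 3
G(9) = mex({0, 2}) = 1
G(10) = mex({0, 2, 3}) = 1
G(11) = mex({0, 3}) = 1
G(12) = mex({1, 3}) = 0
G(13) = mex({0, 1, 2, 3}) = 4
G(14) = mex({0, 1, 2}) = 3
G(15) = mex({0, 1, 2}) = 3
G(16) = mex({0, 1, 2, 4}) = 3
G(17) = mex({0, 1, 3, 4}) = 2
G(18) = mex({0, 1, 3, 4}) = 2
G(19) = mex({0, 1, 3, 5}) = 2
G(20) = mex({0, 1, 2, 3, 5}) = 4
G(21) = mex({0, 1, 2, 3, 5}) = 4
G(22) = mex({1, 2, 6}) = 0
G(23) = mex({0, 1, 2, 3, 4, 6}) = 5
G(24) = mex({0, 1, 2, 3, 4}) = 5
G(25) = mex({0, 1, 3, 4, 7}) = 2
G(26) = mex({0, 1, 3, 4, 5, 7}) = 2
G(27) = mex({0, 1, 3, 5}) = 2
G(28) = mex({0, 1, 2, 5}) = 3
G(29) = mex({0, 1, 2, 4, 5, 6}) = 3
G(30) = mex({1, 2, 4, 6}) = 0
G(31) = mex({0, 1, 2, 3, 4, 6}) = 5
G(32) = mex({1, 2, 3, 4, 7}) = 0
G(33) = mex({0, 3, 7}) = 1
G(34) = mex({0, 2, 3, 5, 7}) = 1
G(35) = mex({0, 2, 3, 5, 6}) = 1
G(36) = mex({0, 1, 2, 5, 6}) = 3
G(37) = mex({0, 1, 2, 4, 5, 6}) = 3
G(38) = mex({0, 1, 2, 4}) = 3
G(39) = mex({0, 1, 2, 3, 4, 7}) = 5
G(40) = mex({0, 1, 2, 3, 4, 5, 7}) = 6
G(41) = mex({0, 1, 2, 3, 5, 7}) = 4
G(42) = mex({0, 1, 2, 3, 5, 6, 7}) = 4
G(43) = mex({0, 2, 3, 5, 6}) = 1
G(44) = mex({1, 2, 3, 4, 5, 6}) = 0
G(45) = mex({0, 1, 2, 3, 4, 6, 7}) = 5
G(46) = mex({0, 1, 2, 3, 4, 7}) = 5
G(47) = mex({0, 1, 2, 3, 4, 5, 7}) = 6
G(48) = mex({0, 1, 2, 3, 4, 5, 7}) = 6
G(49) = mex({0, 1, 3, 4, 5, 7}) = 2
G(50) = mex({0, 1, 2, 3, 4, 5, 6}) = 7
Therefore G(50) = 7.

7


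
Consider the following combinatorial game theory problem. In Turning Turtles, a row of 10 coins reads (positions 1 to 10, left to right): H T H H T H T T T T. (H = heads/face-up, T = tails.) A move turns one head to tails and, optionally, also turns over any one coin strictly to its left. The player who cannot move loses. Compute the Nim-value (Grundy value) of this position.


Coins: H T H H T H T T T T
Key fact: a single head at position k behaves exactly like a Nim heap of size k (turning it to T and optionally flipping a coin at j < k corresponds to moving the heap from k to j, or to 0), and heads combine as a disjunctive sum (two heads at the same place would cancel, matching j XOR j = 0). So the Nim-value is the XOR of the 1-indexed positions of the heads.
Face-up positions (1-indexed): [1, 3, 4, 6]
XOR 0 with 1: 0 XOR 1 = 1
XOR 1 with 3: 1 XOR 3 = 2
XOR 2 with 4: 2 XOR 4 = 6
XOR 6 with 6: 6 XOR 6 = 0
Nim-value = 0

0


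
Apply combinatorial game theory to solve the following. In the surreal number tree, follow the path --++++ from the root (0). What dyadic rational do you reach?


Sign expansion: --++++
Rule: track bounds (lo, hi), initially (-inf, +inf). On '+', the current value becomes lo and we move to the simplest number in (value, hi): value + 1 if hi = +inf, otherwise the midpoint (value + hi)/2. On '-', the current value becomes hi and we move to value - 1 if lo = -inf, otherwise the midpoint (lo + value)/2.
Start at 0.
Step 1: sign = -, move left. Bounds: (-inf, 0). Value = -1
Step 2: sign = -, move left. Bounds: (-inf, -1). Value = -2
Step 3: sign = +, move right. Bounds: (-2, -1). Value = -3/2
Step 4: sign = +, move right. Bounds: (-3/2, -1). Value = -5/4
Step 5: sign = +, move right. Bounds: (-5/4, -1). Value = -9/8
Step 6: sign = +, move right. Bounds: (-9/8, -1). Value = -17/16
The surreal number with sign expansion --++++ is -17/16.

-17/16


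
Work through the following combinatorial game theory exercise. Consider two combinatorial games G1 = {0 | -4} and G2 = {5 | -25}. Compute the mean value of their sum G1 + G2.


G1 = {0 | -4}, G2 = {5 | -25}
Each is a switch {a | b} with numbers a > b; its mean value is (a + b)/2, and mean value is additive over game sums: m(G1 + G2) = m(G1) + m(G2).
Mean of G1 = (0 + (-4))/2 = -4/2 = -2
Mean of G2 = (5 + (-25))/2 = -20/2 = -10
Mean of G1 + G2 = -2 + -10 = -12

-12


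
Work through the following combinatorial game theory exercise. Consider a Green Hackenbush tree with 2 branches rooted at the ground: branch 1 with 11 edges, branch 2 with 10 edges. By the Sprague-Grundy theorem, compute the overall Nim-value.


The tree has 2 branches from the ground vertex.
In Green Hackenbush, the Nim-value of a simple path of length k is k.
Branch 1: length 11, Nim-value = 11
Branch 2: length 10, Nim-value = 10
Total Nim-value = XOR of all branch values:
0 XOR 11 = 11
11 XOR 10 = 1
Nim-value of the tree = 1

1


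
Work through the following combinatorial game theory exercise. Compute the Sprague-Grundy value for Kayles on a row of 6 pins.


Kayles: a move removes 1 or 2 adjacent pins from a contiguous row.
Removing pins from a row of k leaves two independent rows (a, b) with a + b = k - 1 (one pin) or a + b = k - 2 (two pins); an end removal gives a = 0.
By Sprague-Grundy, G(k) = mex{ G(a) XOR G(b) } over all these splits. G(0) = 0.
G(1): splits (0,0):0^0=0 -> mex({0}) = 1
G(2): splits (0,1):0^1=1 (0,0):0^0=0 -> mex({0, 1}) = 2
G(3): splits (0,2):0^2=2 (1,1):1^1=0 (0,1):0^1=1 -> mex({0, 1, 2}) = 3
G(4): splits (0,3):0^3=3 (1,2):1^2=3 (0,2):0^2=2 (1,1):1^1=0 -> mex({0, 2, 3}) = 1
G(5): splits (0,4):0^1=1 (1,3):1^3=2 (2,2):2^2=0 (0,3):0^3=3 (1,2):1^2=3 -> mex({0, 1, 2, 3}) = 4
G(6) = mex({0, 1, 2, 4}) = 3
Therefore G(6) = 3.

3


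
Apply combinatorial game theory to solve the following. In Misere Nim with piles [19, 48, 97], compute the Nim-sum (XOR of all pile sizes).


We need the XOR (exclusive or) of all pile sizes.
After XOR-ing pile 1 (size 19): 0 XOR 19 = 19
After XOR-ing pile 2 (size 48): 19 XOR 48 = 35
After XOR-ing pile 3 (size 97): 35 XOR 97 = 66
The Nim-value of this position is 66.

66


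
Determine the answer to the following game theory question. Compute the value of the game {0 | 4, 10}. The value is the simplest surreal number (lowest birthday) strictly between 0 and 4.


Left options: {0}, max = 0
Right options: {4, 10}, min = 4
All options are numbers and max(Left) < min(Right), so by the simplicity theorem the value is the simplest (earliest-born) number strictly between 0 and 4.
Integers 1 through 3 all lie strictly between 0 and 4.
Among integers, the simplest (lowest birthday = smallest |n|; 0 is born on day 0, +-n on day n) is 1.
No non-integer in the interval can be simpler: if x is a non-integer in the interval, then floor(x) or ceil(x) also lies in the interval (the interval contains an integer), and both are proper prefixes of x's sign expansion, i.e. born earlier. So the game value is 1.
Game value = 1

1


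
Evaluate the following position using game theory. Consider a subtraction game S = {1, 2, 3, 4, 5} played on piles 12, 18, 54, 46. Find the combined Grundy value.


Subtraction set: {1, 2, 3, 4, 5}
For this subtraction set, G(n) = n mod 6 (period = max + 1 = 6).
Pile 1 (size 12): G(12) = 12 mod 6 = 0
Pile 2 (size 18): G(18) = 18 mod 6 = 0
Pile 3 (size 54): G(54) = 54 mod 6 = 0
Pile 4 (size 46): G(46) = 46 mod 6 = 4
Total Grundy value = XOR of all: 0 XOR 0 XOR 0 XOR 4 = 4

4


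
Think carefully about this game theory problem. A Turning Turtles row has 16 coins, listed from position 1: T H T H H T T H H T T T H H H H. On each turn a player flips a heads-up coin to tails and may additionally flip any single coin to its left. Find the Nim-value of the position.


Coins: T H T H H T T H H T T T H H H H
Key fact: a single head at position k behaves exactly like a Nim heap of size k (turning it to T and optionally flipping a coin at j < k corresponds to moving the heap from k to j, or to 0), and heads combine as a disjunctive sum (two heads at the same place would cancel, matching j XOR j = 0). So the Nim-value is the XOR of the 1-indexed positions of the heads.
Face-up positions (1-indexed): [2, 4, 5, 8, 9, 13, 14, 15, 16]
XOR 0 with 2: 0 XOR 2 = 2
XOR 2 with 4: 2 XOR 4 = 6
XOR 6 with 5: 6 XOR 5 = 3
XOR 3 with 8: 3 XOR 8 = 11
XOR 11 with 9: 11 XOR 9 = 2
XOR 2 with 13: 2 XOR 13 = 15
XOR 15 with 14: 15 XOR 14 = 1
XOR 1 with 15: 1 XOR 15 = 14
XOR 14 with 16: 14 XOR 16 = 30
Nim-value = 30

30


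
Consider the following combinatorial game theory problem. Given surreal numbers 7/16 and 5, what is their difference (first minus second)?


x = 7/16, y = 5
Converting to common denominator: 16
x = 7/16, y = 80/16
x - y = 7/16 - 5 = -73/16

-73/16


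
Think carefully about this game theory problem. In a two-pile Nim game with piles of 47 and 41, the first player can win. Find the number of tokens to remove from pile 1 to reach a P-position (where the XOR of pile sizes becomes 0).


Piles: 47 and 41
Current XOR: 47 XOR 41 = 6 (non-zero, so this is an N-position).
To make the XOR zero, we need to find a move that balances the piles.
For pile 1 (size 47): target = 47 XOR 6 = 41
We reduce pile 1 from 47 to 41.
Tokens removed: 47 - 41 = 6
Verification: 41 XOR 41 = 0

6


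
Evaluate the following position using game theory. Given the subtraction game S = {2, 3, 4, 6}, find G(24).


The subtraction set is S = {2, 3, 4, 6}.
G(k) = mex{ G(k - s) : s in S, s <= k }. We compute iteratively: G(0) = 0.
G(1) = mex({}) = 0
G(2) = mex({0}) = 1
G(3) = mex({0}) = 1
G(4) = mex({0, 1}) = 2
G(5) = mex({0, 1}) = 2
G(6) = mex({0, 1, 2}) = 3
G(7) = mex({0, 1, 2}) = 3
G(8) = mex({1, 2, 3}) = 0
G(9) = mex({1, 2, 3}) = 0
G(10) = mex({0, 2, 3}) = 1
G(11) = mex({0, 2, 3}) = 1
G(12) = mex({0, 1, 3}) = 2
G(13) = mex({0, 1, 3}) = 2
Observe that G(8)..G(13) = 0, 0, 1, 1, 2, 2 repeats G(0)..G(5) = 0, 0, 1, 1, 2, 2.
For k >= max(S) = 6, G(k) is determined by the previous 6 values G(k-6)..G(k-1); a window of 6 consecutive values has recurred shifted by 8, so by induction G(k + 8) = G(k) for all k >= 0: the sequence is periodic from the start with period 8.
One period: G(0..7) = 0, 0, 1, 1, 2, 2, 3, 3.
24 mod 8 = 0, so G(24) = G(0) = 0.

0


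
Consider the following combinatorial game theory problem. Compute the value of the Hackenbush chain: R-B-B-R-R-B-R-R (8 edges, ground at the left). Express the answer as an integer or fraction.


Edges (from ground): R-B-B-R-R-B-R-R
By Berlekamp's sign-expansion rule, a Blue-Red Hackenbush stalk has the value of the surreal number whose sign sequence is the edge sequence with B -> + and R -> -.
Sign sequence: -++--+--
Trace the sign expansion in the surreal number tree, starting from 0:
Edge 1: R (sign -) -> bounds (-inf, 0), value = -1
Edge 2: B (sign +) -> bounds (-1, 0), value = -1/2
Edge 3: B (sign +) -> bounds (-1/2, 0), value = -1/4
Edge 4: R (sign -) -> bounds (-1/2, -1/4), value = -3/8
Edge 5: R (sign -) -> bounds (-1/2, -3/8), value = -7/16
Edge 6: B (sign +) -> bounds (-7/16, -3/8), value = -13/32
Edge 7: R (sign -) -> bounds (-7/16, -13/32), value = -27/64
Edge 8: R (sign -) -> bounds (-7/16, -27/64), value = -55/128
Game value = -55/128

-55/128


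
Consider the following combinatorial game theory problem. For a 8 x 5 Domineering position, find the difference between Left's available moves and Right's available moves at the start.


Board is 8 x 5 (rows x cols).
Left (vertical) placements: (rows-1) * cols = 7 * 5 = 35
Right (horizontal) placements: rows * (cols-1) = 8 * 4 = 32
Advantage = Left - Right = 35 - 32 = 3

3


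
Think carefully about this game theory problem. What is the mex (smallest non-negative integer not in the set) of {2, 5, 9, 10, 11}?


Set = {2, 5, 9, 10, 11}
0 is NOT in the set. This is the mex.
mex = 0

0


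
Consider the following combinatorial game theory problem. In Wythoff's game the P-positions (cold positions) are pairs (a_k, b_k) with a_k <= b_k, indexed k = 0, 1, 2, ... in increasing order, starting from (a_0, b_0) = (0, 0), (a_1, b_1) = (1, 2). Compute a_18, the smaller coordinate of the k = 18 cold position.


By Wythoff's theorem, a_k = floor(k * phi) and b_k = floor(k * phi^2) = a_k + k, where phi = (1 + sqrt(5))/2 is the golden ratio.
phi = (1 + sqrt(5))/2 = 1.618034
k = 18
k * phi = 18 * 1.618034 = 29.124612
a_18 = floor(k * phi) = 29

29


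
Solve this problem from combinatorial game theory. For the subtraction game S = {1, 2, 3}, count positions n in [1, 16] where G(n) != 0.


Subtraction set S = {1, 2, 3}, so G(n) = n mod 4.
G(n) = 0 when n is a multiple of 4.
Multiples of 4 in [1, 16]: 4
N-positions (nonzero Grundy) = 16 - 4 = 12

12


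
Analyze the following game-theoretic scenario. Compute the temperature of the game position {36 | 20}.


The game is {36 | 20}, a switch {a | b} with numbers a > b.
Cooling {a | b} by t gives {a - t | b + t}, which stops being hot when a - t = b + t, i.e. at t = (a - b)/2. So the temperature of a switch is (a - b)/2.
Temperature = (Left option - Right option) / 2
= (36 - (20)) / 2
= 16 / 2
= 8

8


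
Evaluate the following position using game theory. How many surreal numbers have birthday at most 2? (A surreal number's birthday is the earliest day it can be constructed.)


Day 0: {|} = 0 is born. Count = 1.
Day n: the number of surreal numbers born by day n is 2^(n+1) - 1.
By day 0: 2^1 - 1 = 1
By day 1: 2^2 - 1 = 3
By day 2: 2^3 - 1 = 7
By day 2: 7 surreal numbers.

7


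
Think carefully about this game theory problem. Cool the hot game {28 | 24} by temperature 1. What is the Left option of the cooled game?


Original game: {28 | 24} (a switch {a | b} with a > b).
Cooling by t (for t below the temperature (a - b)/2 = 2) taxes each move by t: {a | b} cooled by t is {a - t | b + t}.
Cooling amount: t = 1
Cooled Left option: 28 - 1 = 27
Cooled Right option: 24 + 1 = 25
Cooled game: {27 | 25}
Left option = 27

27


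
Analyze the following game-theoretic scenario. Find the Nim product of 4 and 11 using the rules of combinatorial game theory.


Nim multiplication is bilinear over XOR: (u XOR v) * w = (u*w) XOR (v*w).
So we split each operand into its bit components and XOR the pairwise Nim products.
4 = 4 (as XOR of powers of 2).
11 = 1 + 2 + 8 (as XOR of powers of 2).
Using the standard Nim-product table on single bits:
  2*2 = 3,   2*4 = 8,   2*8 = 12,
  4*4 = 6,   4*8 = 11,  8*8 = 13,
and  1*x = x (identity), k*l = l*k (commutative).
Pairwise Nim products:
  4 * 1 = 4
  4 * 2 = 8
  4 * 8 = 11
XOR them: 4 XOR 8 XOR 11 = 7.
Result: 4 * 11 = 7 (in Nim).

7


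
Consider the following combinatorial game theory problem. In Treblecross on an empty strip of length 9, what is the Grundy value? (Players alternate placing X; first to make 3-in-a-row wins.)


Treblecross: place X on empty cells; 3-in-a-row wins.
Playing within two cells of an existing X lets the opponent win at once, so sensible play treats the cells i-2..i+2 around each X as dead. The player left with no safe cell loses, so this is a normal-play take-away game on strips of safe cells.
Placing X at cell i (0-indexed) of a strip of k safe cells leaves independent strips of sizes max(0, i-2) and max(0, k-i-3). Hence G(k) = mex{ G(max(0,i-2)) XOR G(max(0,k-i-3)) : 0 <= i < k }, with G(0) = 0.
G(1): splits (0,0):0^0=0 -> mex({0}) = 1
G(2): splits (0,0):0^0=0 -> mex({0}) = 1
G(3): splits (0,0):0^0=0 -> mex({0}) = 1
G(4): splits (0,1):0^1=1 (0,0):0^0=0 -> mex({0, 1}) = 2
G(5): splits (0,2):0^1=1 (0,1):0^1=1 (0,0):0^0=0 -> mex({0, 1}) = 2
G(6) = mex({1}) = 0
G(7) = mex({0, 1, 2}) = 3
G(8) = mex({0, 1, 2}) = 3
G(9) = mex({0, 2}) = 1
Therefore G(9) = 1.

1


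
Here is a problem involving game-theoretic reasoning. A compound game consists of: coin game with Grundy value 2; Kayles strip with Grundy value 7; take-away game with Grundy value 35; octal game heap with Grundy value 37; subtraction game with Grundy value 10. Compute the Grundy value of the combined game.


By the Sprague-Grundy theorem, the Grundy value of a sum of games is the XOR of individual Grundy values.
coin game: Grundy value = 2. Running XOR: 0 XOR 2 = 2
Kayles strip: Grundy value = 7. Running XOR: 2 XOR 7 = 5
take-away game: Grundy value = 35. Running XOR: 5 XOR 35 = 38
octal game heap: Grundy value = 37. Running XOR: 38 XOR 37 = 3
subtraction game: Grundy value = 10. Running XOR: 3 XOR 10 = 9
The combined Grundy value is 9.

9


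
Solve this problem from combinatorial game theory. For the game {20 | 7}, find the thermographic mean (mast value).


Game = {20 | 7}, a switch {a | b} with numbers a > b.
Its thermograph has left wall a - t and right wall b + t, which meet at t = (a - b)/2, where both equal (a + b)/2. So the mast (mean value) is at (a + b)/2.
Mean = (20 + (7))/2 = 27/2 = 27/2

27/2


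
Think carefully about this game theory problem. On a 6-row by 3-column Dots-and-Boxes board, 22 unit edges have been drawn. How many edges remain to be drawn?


Grid: 6 x 3 boxes, i.e. 7 rows and 4 columns of dots.
Horizontal edges: (rows + 1) * cols = 7 * 3 = 21
Vertical edges: rows * (cols + 1) = 6 * 4 = 24
Total edges: 21 + 24 = 45
Edges drawn: 22
Remaining: 45 - 22 = 23

23


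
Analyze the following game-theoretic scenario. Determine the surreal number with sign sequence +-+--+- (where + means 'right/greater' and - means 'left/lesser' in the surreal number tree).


Sign expansion: +-+--+-
Rule: track bounds (lo, hi), initially (-inf, +inf). On '+', the current value becomes lo and we move to the simplest number in (value, hi): value + 1 if hi = +inf, otherwise the midpoint (value + hi)/2. On '-', the current value becomes hi and we move to value - 1 if lo = -inf, otherwise the midpoint (lo + value)/2.
Start at 0.
Step 1: sign = +, move right. Bounds: (0, +inf). Value = 1
Step 2: sign = -, move left. Bounds: (0, 1). Value = 1/2
Step 3: sign = +, move right. Bounds: (1/2, 1). Value = 3/4
Step 4: sign = -, move left. Bounds: (1/2, 3/4). Value = 5/8
Step 5: sign = -, move left. Bounds: (1/2, 5/8). Value = 9/16
Step 6: sign = +, move right. Bounds: (9/16, 5/8). Value = 19/32
Step 7: sign = -, move left. Bounds: (9/16, 19/32). Value = 37/64
The surreal number with sign expansion +-+--+- is 37/64.

37/64


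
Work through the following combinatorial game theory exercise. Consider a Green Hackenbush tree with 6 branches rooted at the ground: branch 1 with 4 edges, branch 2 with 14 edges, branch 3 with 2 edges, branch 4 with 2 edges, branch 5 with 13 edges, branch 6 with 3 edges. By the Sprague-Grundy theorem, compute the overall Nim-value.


The tree has 6 branches from the ground vertex.
In Green Hackenbush, the Nim-value of a simple path of length k is k.
Branch 1: length 4, Nim-value = 4
Branch 2: length 14, Nim-value = 14
Branch 3: length 2, Nim-value = 2
Branch 4: length 2, Nim-value = 2
Branch 5: length 13, Nim-value = 13
Branch 6: length 3, Nim-value = 3
Total Nim-value = XOR of all branch values:
0 XOR 4 = 4
4 XOR 14 = 10
10 XOR 2 = 8
8 XOR 2 = 10
10 XOR 13 = 7
7 XOR 3 = 4
Nim-value of the tree = 4

4


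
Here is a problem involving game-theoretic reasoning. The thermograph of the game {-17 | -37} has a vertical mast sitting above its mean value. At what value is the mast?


Game = {-17 | -37}, a switch {a | b} with numbers a > b.
Its thermograph has left wall a - t and right wall b + t, which meet at t = (a - b)/2, where both equal (a + b)/2. So the mast (mean value) is at (a + b)/2.
Mean = (-17 + (-37))/2 = -54/2 = -27

-27


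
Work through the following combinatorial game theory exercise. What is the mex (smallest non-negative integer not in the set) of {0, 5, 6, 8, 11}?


Set = {0, 5, 6, 8, 11}
0 is in the set.
1 is NOT in the set. This is the mex.
mex = 1

1


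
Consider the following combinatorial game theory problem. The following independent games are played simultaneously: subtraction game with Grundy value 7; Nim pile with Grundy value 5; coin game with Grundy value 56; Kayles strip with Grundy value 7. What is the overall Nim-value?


By the Sprague-Grundy theorem, the Grundy value of a sum of games is the XOR of individual Grundy values.
subtraction game: Grundy value = 7. Running XOR: 0 XOR 7 = 7
Nim pile: Grundy value = 5. Running XOR: 7 XOR 5 = 2
coin game: Grundy value = 56. Running XOR: 2 XOR 56 = 58
Kayles strip: Grundy value = 7. Running XOR: 58 XOR 7 = 61
The combined Grundy value is 61.

61


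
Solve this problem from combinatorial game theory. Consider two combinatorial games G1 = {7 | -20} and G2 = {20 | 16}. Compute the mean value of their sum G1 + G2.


G1 = {7 | -20}, G2 = {20 | 16}
Each is a switch {a | b} with numbers a > b; its mean value is (a + b)/2, and mean value is additive over game sums: m(G1 + G2) = m(G1) + m(G2).
Mean of G1 = (7 + (-20))/2 = -13/2 = -13/2
Mean of G2 = (20 + (16))/2 = 36/2 = 18
Mean of G1 + G2 = -13/2 + 18 = 23/2

23/2


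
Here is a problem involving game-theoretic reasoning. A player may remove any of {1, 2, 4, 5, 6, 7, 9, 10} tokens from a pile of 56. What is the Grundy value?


The subtraction set is S = {1, 2, 4, 5, 6, 7, 9, 10}.
G(k) = mex{ G(k - s) : s in S, s <= k }. We compute iteratively: G(0) = 0.
G(1) = mex({0}) = 1
G(2) = mex({0, 1}) = 2
G(3) = mex({1, 2}) = 0
G(4) = mex({0, 2}) = 1
G(5) = mex({0, 1}) = 2
G(6) = mex({0, 1, 2}) = 3
G(7) = mex({0, 1, 2, 3}) = 4
G(8) = mex({0, 1, 2, 3, 4}) = 5
G(9) = mex({0, 1, 2, 4, 5}) = 3
G(10) = mex({0, 1, 2, 3, 5}) = 4
G(11) = mex({1, 2, 3, 4}) = 0
G(12) = mex({0, 2, 3, 4, 5}) = 1
G(13) = mex({0, 1, 3, 4, 5}) = 2
G(14) = mex({1, 2, 3, 4, 5}) = 0
G(15) = mex({0, 2, 3, 4, 5}) = 1
G(16) = mex({0, 1, 3, 4}) = 2
G(17) = mex({0, 1, 2, 4, 5}) = 3
G(18) = mex({0, 1, 2, 3, 5}) = 4
G(19) = mex({0, 1, 2, 3, 4}) = 5
G(20) = mex({0, 1, 2, 4, 5}) = 3
Observe that G(11)..G(20) = 0, 1, 2, 0, 1, 2, 3, 4, 5, 3 repeats G(0)..G(9) = 0, 1, 2, 0, 1, 2, 3, 4, 5, 3.
For k >= max(S) = 10, G(k) is determined by the previous 10 values G(k-10)..G(k-1); a window of 10 consecutive values has recurred shifted by 11, so by induction G(k + 11) = G(k) for all k >= 0: the sequence is periodic from the start with period 11.
One period: G(0..10) = 0, 1, 2, 0, 1, 2, 3, 4, 5, 3, 4.
56 mod 11 = 1, so G(56) = G(1) = 1.

1


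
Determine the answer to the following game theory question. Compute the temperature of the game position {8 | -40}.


The game is {8 | -40}, a switch {a | b} with numbers a > b.
Cooling {a | b} by t gives {a - t | b + t}, which stops being hot when a - t = b + t, i.e. at t = (a - b)/2. So the temperature of a switch is (a - b)/2.
Temperature = (Left option - Right option) / 2
= (8 - (-40)) / 2
= 48 / 2
= 24

24


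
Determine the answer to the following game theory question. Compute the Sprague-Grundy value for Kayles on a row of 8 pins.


Kayles: a move removes 1 or 2 adjacent pins from a contiguous row.
Removing pins from a row of k leaves two independent rows (a, b) with a + b = k - 1 (one pin) or a + b = k - 2 (two pins); an end removal gives a = 0.
By Sprague-Grundy, G(k) = mex{ G(a) XOR G(b) } over all these splits. G(0) = 0.
G(1): splits (0,0):0^0=0 -> mex({0}) = 1
G(2): splits (0,1):0^1=1 (0,0):0^0=0 -> mex({0, 1}) = 2
G(3): splits (0,2):0^2=2 (1,1):1^1=0 (0,1):0^1=1 -> mex({0, 1, 2}) = 3
G(4): splits (0,3):0^3=3 (1,2):1^2=3 (0,2):0^2=2 (1,1):1^1=0 -> mex({0, 2, 3}) = 1
G(5): splits (0,4):0^1=1 (1,3):1^3=2 (2,2):2^2=0 (0,3):0^3=3 (1,2):1^2=3 -> mex({0, 1, 2, 3}) = 4
G(6) = mex({0, 1, 2, 4}) = 3
G(7) = mex({0, 1, 3, 4, 5}) = 2
G(8) = mex({0, 2, 3, 5, 6}) = 1
Therefore G(8) = 1.

1


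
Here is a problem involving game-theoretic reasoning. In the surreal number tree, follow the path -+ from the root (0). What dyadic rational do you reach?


Sign expansion: -+
Rule: track bounds (lo, hi), initially (-inf, +inf). On '+', the current value becomes lo and we move to the simplest number in (value, hi): value + 1 if hi = +inf, otherwise the midpoint (value + hi)/2. On '-', the current value becomes hi and we move to value - 1 if lo = -inf, otherwise the midpoint (lo + value)/2.
Start at 0.
Step 1: sign = -, move left. Bounds: (-inf, 0). Value = -1
Step 2: sign = +, move right. Bounds: (-1, 0). Value = -1/2
The surreal number with sign expansion -+ is -1/2.

-1/2


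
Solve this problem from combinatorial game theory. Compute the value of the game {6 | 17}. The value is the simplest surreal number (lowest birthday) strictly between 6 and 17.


Left options: {6}, max = 6
Right options: {17}, min = 17
All options are numbers and max(Left) < min(Right), so by the simplicity theorem the value is the simplest (earliest-born) number strictly between 6 and 17.
Integers 7 through 16 all lie strictly between 6 and 17.
Among integers, the simplest (lowest birthday = smallest |n|; 0 is born on day 0, +-n on day n) is 7.
No non-integer in the interval can be simpler: if x is a non-integer in the interval, then floor(x) or ceil(x) also lies in the interval (the interval contains an integer), and both are proper prefixes of x's sign expansion, i.e. born earlier. So the game value is 7.
Game value = 7

7


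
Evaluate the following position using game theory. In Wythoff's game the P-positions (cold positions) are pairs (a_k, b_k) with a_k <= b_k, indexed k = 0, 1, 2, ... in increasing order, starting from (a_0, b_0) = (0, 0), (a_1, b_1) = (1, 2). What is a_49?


By Wythoff's theorem, a_k = floor(k * phi) and b_k = floor(k * phi^2) = a_k + k, where phi = (1 + sqrt(5))/2 is the golden ratio.
phi = (1 + sqrt(5))/2 = 1.618034
k = 49
k * phi = 49 * 1.618034 = 79.283665
a_49 = floor(k * phi) = 79

79


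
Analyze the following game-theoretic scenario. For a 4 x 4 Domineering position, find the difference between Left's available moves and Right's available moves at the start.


Board is 4 x 4 (rows x cols).
Left (vertical) placements: (rows-1) * cols = 3 * 4 = 12
Right (horizontal) placements: rows * (cols-1) = 4 * 3 = 12
Advantage = Left - Right = 12 - 12 = 0

0


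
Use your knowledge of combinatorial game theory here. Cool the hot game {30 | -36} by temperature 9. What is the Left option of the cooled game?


Original game: {30 | -36} (a switch {a | b} with a > b).
Cooling by t (for t below the temperature (a - b)/2 = 33) taxes each move by t: {a | b} cooled by t is {a - t | b + t}.
Cooling amount: t = 9
Cooled Left option: 30 - 9 = 21
Cooled Right option: -36 + 9 = -27
Cooled game: {21 | -27}
Left option = 21

21


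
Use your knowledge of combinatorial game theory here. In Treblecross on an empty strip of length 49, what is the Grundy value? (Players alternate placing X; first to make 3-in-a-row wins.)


Treblecross: place X on empty cells; 3-in-a-row wins.
Playing within two cells of an existing X lets the opponent win at once, so sensible play treats the cells i-2..i+2 around each X as dead. The player left with no safe cell loses, so this is a normal-play take-away game on strips of safe cells.
Placing X at cell i (0-indexed) of a strip of k safe cells leaves independent strips of sizes max(0, i-2) and max(0, k-i-3). Hence G(k) = mex{ G(max(0,i-2)) XOR G(max(0,k-i-3)) : 0 <= i < k }, with G(0) = 0.
G(1): splits (0,0):0^0=0 -> mex({0}) = 1
G(2): splits (0,0):0^0=0 -> mex({0}) = 1
G(3): splits (0,0):0^0=0 -> mex({0}) = 1
G(4): splits (0,1):0^1=1 (0,0):0^0=0 -> mex({0, 1}) = 2
G(5): splits (0,2):0^1=1 (0,1):0^1=1 (0,0):0^0=0 -> mex({0, 1}) = 2
G(6) = mex({1}) = 0
G(7) = mex({0, 1, 2}) = 3
G(8) = mex({0, 1, 2}) = 3
G(9) = mex({0, 2}) = 1
G(10) = mex({0, 2, 3}) = 1
G(11) = mex({0, 3}) = 1
G(12) = mex({1, 3}) = 0
G(13) = mex({0, 1, 2, 3}) = 4
G(14) = mex({0, 1, 2}) = 3
G(15) = mex({0, 1, 2}) = 3
G(16) = mex({0, 1, 2, 4}) = 3
G(17) = mex({0, 1, 3, 4}) = 2
G(18) = mex({0, 1, 3, 4}) = 2
G(19) = mex({0, 1, 3, 5}) = 2
G(20) = mex({0, 1, 2, 3, 5}) = 4
G(21) = mex({0, 1, 2, 3, 5}) = 4
G(22) = mex({1, 2, 6}) = 0
G(23) = mex({0, 1, 2, 3, 4, 6}) = 5
G(24) = mex({0, 1, 2, 3, 4}) = 5
G(25) = mex({0, 1, 3, 4, 7}) = 2
G(26) = mex({0, 1, 3, 4, 5, 7}) = 2
G(27) = mex({0, 1, 3, 5}) = 2
G(28) = mex({0, 1, 2, 5}) = 3
G(29) = mex({0, 1, 2, 4, 5, 6}) = 3
G(30) = mex({1, 2, 4, 6}) = 0
G(31) = mex({0, 1, 2, 3, 4, 6}) = 5
G(32) = mex({1, 2, 3, 4, 7}) = 0
G(33) = mex({0, 3, 7}) = 1
G(34) = mex({0, 2, 3, 5, 7}) = 1
G(35) = mex({0, 2, 3, 5, 6}) = 1
G(36) = mex({0, 1, 2, 5, 6}) = 3
G(37) = mex({0, 1, 2, 4, 5, 6}) = 3
G(38) = mex({0, 1, 2, 4}) = 3
G(39) = mex({0, 1, 2, 3, 4, 7}) = 5
G(40) = mex({0, 1, 2, 3, 4, 5, 7}) = 6
G(41) = mex({0, 1, 2, 3, 5, 7}) = 4
G(42) = mex({0, 1, 2, 3, 5, 6, 7}) = 4
G(43) = mex({0, 2, 3, 5, 6}) = 1
G(44) = mex({1, 2, 3, 4, 5, 6}) = 0
G(45) = mex({0, 1, 2, 3, 4, 6, 7}) = 5
G(46) = mex({0, 1, 2, 3, 4, 7}) = 5
G(47) = mex({0, 1, 2, 3, 4, 5, 7}) = 6
G(48) = mex({0, 1, 2, 3, 4, 5, 7}) = 6
G(49) = mex({0, 1, 3, 4, 5, 7}) = 2
Therefore G(49) = 2.

2


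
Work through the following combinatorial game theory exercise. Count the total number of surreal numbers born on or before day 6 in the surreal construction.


Day 0: {|} = 0 is born. Count = 1.
Day n: the number of surreal numbers born by day n is 2^(n+1) - 1.
By day 0: 2^1 - 1 = 1
By day 1: 2^2 - 1 = 3
By day 2: 2^3 - 1 = 7
By day 3: 2^4 - 1 = 15
By day 4: 2^5 - 1 = 31
By day 5: 2^6 - 1 = 63
By day 6: 2^7 - 1 = 127
By day 6: 127 surreal numbers.

127


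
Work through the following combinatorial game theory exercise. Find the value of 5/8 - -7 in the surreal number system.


x = 5/8, y = -7
Converting to common denominator: 8
x = 5/8, y = -56/8
x - y = 5/8 - -7 = 61/8

61/8


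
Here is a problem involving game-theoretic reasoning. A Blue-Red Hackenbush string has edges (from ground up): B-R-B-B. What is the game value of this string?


Edges (from ground): B-R-B-B
By Berlekamp's sign-expansion rule, a Blue-Red Hackenbush stalk has the value of the surreal number whose sign sequence is the edge sequence with B -> + and R -> -.
Sign sequence: +-++
Trace the sign expansion in the surreal number tree, starting from 0:
Edge 1: B (sign +) -> bounds (0, +inf), value = 1
Edge 2: R (sign -) -> bounds (0, 1), value = 1/2
Edge 3: B (sign +) -> bounds (1/2, 1), value = 3/4
Edge 4: B (sign +) -> bounds (3/4, 1), value = 7/8
Game value = 7/8

7/8


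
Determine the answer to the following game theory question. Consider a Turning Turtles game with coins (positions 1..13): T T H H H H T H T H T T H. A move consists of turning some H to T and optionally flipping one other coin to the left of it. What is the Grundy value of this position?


Coins: T T H H H H T H T H T T H
Key fact: a single head at position k behaves exactly like a Nim heap of size k (turning it to T and optionally flipping a coin at j < k corresponds to moving the heap from k to j, or to 0), and heads combine as a disjunctive sum (two heads at the same place would cancel, matching j XOR j = 0). So the Nim-value is the XOR of the 1-indexed positions of the heads.
Face-up positions (1-indexed): [3, 4, 5, 6, 8, 10, 13]
XOR 0 with 3: 0 XOR 3 = 3
XOR 3 with 4: 3 XOR 4 = 7
XOR 7 with 5: 7 XOR 5 = 2
XOR 2 with 6: 2 XOR 6 = 4
XOR 4 with 8: 4 XOR 8 = 12
XOR 12 with 10: 12 XOR 10 = 6
XOR 6 with 13: 6 XOR 13 = 11
Nim-value = 11

11


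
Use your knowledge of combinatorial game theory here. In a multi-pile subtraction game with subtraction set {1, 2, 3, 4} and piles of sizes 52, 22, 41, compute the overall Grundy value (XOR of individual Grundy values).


Subtraction set: {1, 2, 3, 4}
For this subtraction set, G(n) = n mod 5 (period = max + 1 = 5).
Pile 1 (size 52): G(52) = 52 mod 5 = 2
Pile 2 (size 22): G(22) = 22 mod 5 = 2
Pile 3 (size 41): G(41) = 41 mod 5 = 1
Total Grundy value = XOR of all: 2 XOR 2 XOR 1 = 1

1


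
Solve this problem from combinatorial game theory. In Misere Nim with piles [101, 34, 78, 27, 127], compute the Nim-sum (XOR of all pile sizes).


We need the XOR (exclusive or) of all pile sizes.
After XOR-ing pile 1 (size 101): 0 XOR 101 = 101
After XOR-ing pile 2 (size 34): 101 XOR 34 = 71
After XOR-ing pile 3 (size 78): 71 XOR 78 = 9
After XOR-ing pile 4 (size 27): 9 XOR 27 = 18
After XOR-ing pile 5 (size 127): 18 XOR 127 = 109
The Nim-value of this position is 109.

109


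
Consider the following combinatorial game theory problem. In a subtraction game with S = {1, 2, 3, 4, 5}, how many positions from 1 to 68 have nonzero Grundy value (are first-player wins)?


Subtraction set S = {1, 2, 3, 4, 5}, so G(n) = n mod 6.
G(n) = 0 when n is a multiple of 6.
Multiples of 6 in [1, 68]: 11
N-positions (nonzero Grundy) = 68 - 11 = 57

57


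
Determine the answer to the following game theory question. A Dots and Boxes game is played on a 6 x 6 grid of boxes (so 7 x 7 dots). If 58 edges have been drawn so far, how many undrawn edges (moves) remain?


Grid: 6 x 6 boxes, i.e. 7 rows and 7 columns of dots.
Horizontal edges: (rows + 1) * cols = 7 * 6 = 42
Vertical edges: rows * (cols + 1) = 6 * 7 = 42
Total edges: 42 + 42 = 84
Edges drawn: 58
Remaining: 84 - 58 = 26

26


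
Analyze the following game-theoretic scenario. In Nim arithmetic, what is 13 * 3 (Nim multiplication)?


Nim multiplication is bilinear over XOR: (u XOR v) * w = (u*w) XOR (v*w).
So we split each operand into its bit components and XOR the pairwise Nim products.
13 = 1 + 4 + 8 (as XOR of powers of 2).
3 = 1 + 2 (as XOR of powers of 2).
Using the standard Nim-product table on single bits:
  2*2 = 3,   2*4 = 8,   2*8 = 12,
  4*4 = 6,   4*8 = 11,  8*8 = 13,
and  1*x = x (identity), k*l = l*k (commutative).
Pairwise Nim products:
  1 * 1 = 1
  1 * 2 = 2
  4 * 1 = 4
  4 * 2 = 8
  8 * 1 = 8
  8 * 2 = 12
XOR them: 1 XOR 2 XOR 4 XOR 8 XOR 8 XOR 12 = 11.
Result: 13 * 3 = 11 (in Nim).

11


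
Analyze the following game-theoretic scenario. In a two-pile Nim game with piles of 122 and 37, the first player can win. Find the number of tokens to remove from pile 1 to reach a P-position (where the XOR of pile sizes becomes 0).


Piles: 122 and 37
Current XOR: 122 XOR 37 = 95 (non-zero, so this is an N-position).
To make the XOR zero, we need to find a move that balances the piles.
For pile 1 (size 122): target = 122 XOR 95 = 37
We reduce pile 1 from 122 to 37.
Tokens removed: 122 - 37 = 85
Verification: 37 XOR 37 = 0

85


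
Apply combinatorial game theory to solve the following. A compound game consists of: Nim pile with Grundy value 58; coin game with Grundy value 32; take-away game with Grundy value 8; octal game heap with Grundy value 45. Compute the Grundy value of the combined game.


By the Sprague-Grundy theorem, the Grundy value of a sum of games is the XOR of individual Grundy values.
Nim pile: Grundy value = 58. Running XOR: 0 XOR 58 = 58
coin game: Grundy value = 32. Running XOR: 58 XOR 32 = 26
take-away game: Grundy value = 8. Running XOR: 26 XOR 8 = 18
octal game heap: Grundy value = 45. Running XOR: 18 XOR 45 = 63
The combined Grundy value is 63.

63


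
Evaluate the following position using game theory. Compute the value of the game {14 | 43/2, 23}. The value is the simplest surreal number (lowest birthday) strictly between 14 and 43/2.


Left options: {14}, max = 14
Right options: {43/2, 23}, min = 43/2
All options are numbers and max(Left) < min(Right), so by the simplicity theorem the value is the simplest (earliest-born) number strictly between 14 and 43/2.
Integers 15 through 21 all lie strictly between 14 and 43/2.
Among integers, the simplest (lowest birthday = smallest |n|; 0 is born on day 0, +-n on day n) is 15.
No non-integer in the interval can be simpler: if x is a non-integer in the interval, then floor(x) or ceil(x) also lies in the interval (the interval contains an integer), and both are proper prefixes of x's sign expansion, i.e. born earlier. So the game value is 15.
Game value = 15

15
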